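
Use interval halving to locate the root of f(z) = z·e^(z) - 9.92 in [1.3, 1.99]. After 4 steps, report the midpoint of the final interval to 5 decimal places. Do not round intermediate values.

f(1.300000) = -5.149914, f(1.990000) = 4.637912 (opposite signs)
step 1: m = 1.645000, f(m) = -1.397239 < 0 → root in [1.645000, 1.990000]
step 2: m = 1.817500, f(m) = 1.269344 > 0 → root in [1.645000, 1.817500]
step 3: m = 1.731250, f(m) = -0.142404 < 0 → root in [1.731250, 1.817500]
step 4: m = 1.774375, f(m) = 0.542770 > 0 → root in [1.731250, 1.774375]
Midpoint of [1.731250, 1.774375] = 1.752813

1.75281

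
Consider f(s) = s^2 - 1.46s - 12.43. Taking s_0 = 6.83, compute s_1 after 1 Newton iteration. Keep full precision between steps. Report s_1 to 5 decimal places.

Newton update: s ← s − f(s)/f'(s).
f'(s) = 2s - 1.46
s_0 = 6.830000: f = 24.247100, f' = 12.200000 → s_1 = 6.830000 - (24.247100)/(12.200000) = 4.842533

4.84253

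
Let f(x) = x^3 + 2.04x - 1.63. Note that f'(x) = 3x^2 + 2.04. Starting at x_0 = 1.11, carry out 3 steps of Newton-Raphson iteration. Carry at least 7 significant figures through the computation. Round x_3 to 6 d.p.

0.658857

x_0 = 1.110000: f = 2.002031, f' = 5.736300 → x_1 = 1.110000 - (2.002031)/(5.736300) = 0.760989
x_1 = 0.760989: f = 0.363110, f' = 3.777313 → x_2 = 0.760989 - (0.363110)/(3.777313) = 0.664860
x_2 = 0.664860: f = 0.020208, f' = 3.366116 → x_3 = 0.664860 - (0.020208)/(3.366116) = 0.658857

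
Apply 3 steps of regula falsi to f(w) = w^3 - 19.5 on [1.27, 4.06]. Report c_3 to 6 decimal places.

f(1.270000) = -17.451617, f(4.060000) = 47.423416
step 1: c = 2.020520, f(c) = -11.251225 < 0 → new bracket [2.020520, 4.060000]
step 2: c = 2.411603, f(c) = -5.474531 < 0 → new bracket [2.411603, 4.060000]
step 3: c = 2.582199, f(c) = -2.282532 < 0 → new bracket [2.582199, 4.060000]

2.582199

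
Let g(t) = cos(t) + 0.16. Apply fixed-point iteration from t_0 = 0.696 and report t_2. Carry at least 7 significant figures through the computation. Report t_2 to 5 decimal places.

0.75991

t_1 = g(0.696000) = 0.927413
t_2 = g(0.927413) = 0.759906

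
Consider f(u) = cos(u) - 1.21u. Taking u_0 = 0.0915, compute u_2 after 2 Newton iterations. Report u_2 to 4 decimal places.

0.6579

Newton update: u ← u − f(u)/f'(u).
f'(u) = -sin(u) - 1.21
u_0 = 0.091500: f = 0.885102, f' = -1.301372 → u_1 = 0.091500 - (0.885102)/(-1.301372) = 0.771630
u_1 = 0.771630: f = -0.216896, f' = -1.907304 → u_2 = 0.771630 - (-0.216896)/(-1.907304) = 0.657911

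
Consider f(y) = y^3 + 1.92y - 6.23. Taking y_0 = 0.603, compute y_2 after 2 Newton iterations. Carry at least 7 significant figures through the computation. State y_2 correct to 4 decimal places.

f'(y) = 3y^2 + 1.92
y_0 = 0.603000: f = -4.852984, f' = 3.010827 → y_1 = 0.603000 - (-4.852984)/(3.010827) = 2.214844
y_1 = 2.214844: f = 8.887495, f' = 16.636603 → y_2 = 2.214844 - (8.887495)/(16.636603) = 1.680631

1.6806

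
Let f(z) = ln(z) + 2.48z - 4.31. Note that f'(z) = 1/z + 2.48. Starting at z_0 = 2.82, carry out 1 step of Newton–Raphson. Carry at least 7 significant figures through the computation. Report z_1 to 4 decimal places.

z_0 = 2.820000: f = 3.720337, f' = 2.834610 → z_1 = 2.820000 - (3.720337)/(2.834610) = 1.507531

1.5075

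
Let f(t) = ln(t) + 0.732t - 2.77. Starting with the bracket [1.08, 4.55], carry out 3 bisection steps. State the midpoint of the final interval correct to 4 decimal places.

f(1.080000) = -1.902479, f(4.550000) = 2.075727 (opposite signs)
step 1: m = 2.815000, f(m) = 0.325542 > 0 → root in [1.080000, 2.815000]
step 2: m = 1.947500, f(m) = -0.677884 < 0 → root in [1.947500, 2.815000]
step 3: m = 2.381250, f(m) = -0.159299 < 0 → root in [2.381250, 2.815000]
Midpoint of [2.381250, 2.815000] = 2.598125

2.5981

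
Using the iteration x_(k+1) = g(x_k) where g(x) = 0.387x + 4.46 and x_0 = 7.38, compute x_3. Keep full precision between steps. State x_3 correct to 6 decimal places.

7.281739

x_1 = g(7.380000) = 7.316060
x_2 = g(7.316060) = 7.291315
x_3 = g(7.291315) = 7.281739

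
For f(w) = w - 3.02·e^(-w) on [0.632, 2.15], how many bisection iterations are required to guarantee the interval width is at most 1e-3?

11

Initial width b − a = 2.15 − 0.632 = 1.518000.
After n steps the width is (b−a)/2^n; need (b−a)/2^n ≤ 1e-3.
So n ≥ log₂(1.518000/1e-3) = log₂(1518.0000) ≈ 10.5680.
Hence n = 11.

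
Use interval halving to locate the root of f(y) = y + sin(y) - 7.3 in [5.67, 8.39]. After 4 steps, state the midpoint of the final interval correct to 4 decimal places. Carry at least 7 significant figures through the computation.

f(5.670000) = -2.205475, f(8.390000) = 1.949749 (opposite signs)
step 1: m = 7.030000, f(m) = 0.409305 > 0 → root in [5.670000, 7.030000]
step 2: m = 6.350000, f(m) = -0.883235 < 0 → root in [6.350000, 7.030000]
step 3: m = 6.690000, f(m) = -0.214314 < 0 → root in [6.690000, 7.030000]
step 4: m = 6.860000, f(m) = 0.105357 > 0 → root in [6.690000, 6.860000]
Midpoint of [6.690000, 6.860000] = 6.775000

6.7750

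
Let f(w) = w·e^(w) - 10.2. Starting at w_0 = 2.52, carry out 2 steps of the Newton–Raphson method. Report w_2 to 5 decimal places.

1.80437

Newton update: w ← w − f(w)/f'(w).
f'(w) = (w + 1)·e^(w)
w_0 = 2.520000: f = 21.120064, f' = 43.748660 → w_1 = 2.520000 - (21.120064)/(43.748660) = 2.037241
w_1 = 2.037241: f = 5.424455, f' = 23.293874 → w_2 = 2.037241 - (5.424455)/(23.293874) = 1.804370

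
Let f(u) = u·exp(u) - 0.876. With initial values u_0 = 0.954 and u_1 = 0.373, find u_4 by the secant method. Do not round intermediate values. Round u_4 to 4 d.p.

f(u_0) = 1.600654, f(u_1) = -0.334373
u_2 = 0.373000 - (-0.334373)·(0.373000 - 0.954000)/(-0.334373 - (1.600654)) = 0.473397; f(u_2) = -0.115991
u_3 = 0.473397 - (-0.115991)·(0.473397 - 0.373000)/(-0.115991 - (-0.334373)) = 0.526721; f(u_3) = 0.015934
u_4 = 0.526721 - (0.015934)·(0.526721 - 0.473397)/(0.015934 - (-0.115991)) = 0.520280; f(u_4) = -0.000628

0.5203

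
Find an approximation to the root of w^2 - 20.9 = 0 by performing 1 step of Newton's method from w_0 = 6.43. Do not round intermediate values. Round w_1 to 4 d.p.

Newton update: w ← w − f(w)/f'(w).
f'(w) = 2w
w_0 = 6.430000: f = 20.444900, f' = 12.860000 → w_1 = 6.430000 - (20.444900)/(12.860000) = 4.840194

4.8402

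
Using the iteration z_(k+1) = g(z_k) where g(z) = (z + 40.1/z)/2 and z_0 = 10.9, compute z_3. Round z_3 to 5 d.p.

6.33276

z_1 = g(10.900000) = 7.289450
z_2 = g(7.289450) = 6.395275
z_3 = g(6.395275) = 6.332765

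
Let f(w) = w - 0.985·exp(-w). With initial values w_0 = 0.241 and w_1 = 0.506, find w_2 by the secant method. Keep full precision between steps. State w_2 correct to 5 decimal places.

0.55830

Secant update: w_(k+1) = w_k − f(w_k)·(w_k − w_(k-1))/(f(w_k) − f(w_(k-1))).
f(w_0) = -0.533054, f(w_1) = -0.087859
w_2 = 0.506000 - (-0.087859)·(0.506000 - 0.241000)/(-0.087859 - (-0.533054)) = 0.558297; f(w_2) = -0.005302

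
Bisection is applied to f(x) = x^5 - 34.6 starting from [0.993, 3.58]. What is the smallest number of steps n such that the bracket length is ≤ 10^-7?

25

Initial width b − a = 3.58 − 0.993 = 2.587000.
After n steps the width is (b−a)/2^n; need (b−a)/2^n ≤ 10^-7.
So n ≥ log₂(2.587000/10^-7) = log₂(25870000.0000) ≈ 24.6248.
Hence n = 25.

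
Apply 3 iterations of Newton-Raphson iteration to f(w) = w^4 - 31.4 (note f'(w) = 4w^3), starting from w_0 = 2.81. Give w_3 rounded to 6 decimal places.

Newton update: w ← w − f(w)/f'(w).
w_0 = 2.810000: f = 30.948395, f' = 88.752164 → w_1 = 2.810000 - (30.948395)/(88.752164) = 2.461294
w_1 = 2.461294: f = 5.298990, f' = 59.641777 → w_2 = 2.461294 - (5.298990)/(59.641777) = 2.372447
w_2 = 2.372447: f = 0.280079, f' = 53.413334 → w_3 = 2.372447 - (0.280079)/(53.413334) = 2.367204

2.367204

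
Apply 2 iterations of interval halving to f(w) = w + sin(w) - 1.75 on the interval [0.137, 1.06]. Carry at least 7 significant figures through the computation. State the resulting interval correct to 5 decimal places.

[0.82925, 1.06000]

f(0.137000) = -1.476428, f(1.060000) = 0.182355 (opposite signs)
step 1: m = 0.598500, f(m) = -0.588096 < 0 → root in [0.598500, 1.060000]
step 2: m = 0.829250, f(m) = -0.183325 < 0 → root in [0.829250, 1.060000]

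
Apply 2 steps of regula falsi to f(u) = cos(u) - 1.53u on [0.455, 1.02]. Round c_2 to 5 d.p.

0.55472

f(0.455000) = 0.202111, f(1.020000) = -1.037234
step 1: c = 0.547140, f(c) = 0.016893 > 0 → new bracket [0.547140, 1.020000]
step 2: c = 0.554717, f(c) = 0.001332 > 0 → new bracket [0.554717, 1.020000]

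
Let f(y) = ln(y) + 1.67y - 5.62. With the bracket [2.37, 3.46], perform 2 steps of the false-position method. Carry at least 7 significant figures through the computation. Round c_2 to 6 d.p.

f(2.370000) = -0.799210, f(3.460000) = 1.399469
step 1: c = 2.766210, f(c) = 0.017049 > 0 → new bracket [2.370000, 2.766210]
step 2: c = 2.757935, f(c) = 0.000233 > 0 → new bracket [2.370000, 2.757935]

2.757935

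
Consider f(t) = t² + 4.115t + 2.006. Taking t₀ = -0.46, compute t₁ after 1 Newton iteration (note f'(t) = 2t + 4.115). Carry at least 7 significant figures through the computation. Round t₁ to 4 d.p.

t_0 = -0.460000: f = 0.324700, f' = 3.195000 → t_1 = -0.460000 - (0.324700)/(3.195000) = -0.561628

-0.5616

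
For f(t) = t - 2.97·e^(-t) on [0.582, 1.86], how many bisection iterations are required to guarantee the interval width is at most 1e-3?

11

Initial width b − a = 1.86 − 0.582 = 1.278000.
After n steps the width is (b−a)/2^n; need (b−a)/2^n ≤ 1e-3.
So n ≥ log₂(1.278000/1e-3) = log₂(1278.0000) ≈ 10.3197.
Hence n = 11.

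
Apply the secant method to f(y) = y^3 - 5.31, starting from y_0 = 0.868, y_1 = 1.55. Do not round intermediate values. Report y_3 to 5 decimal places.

1.72682

Secant update: y_(k+1) = y_k − f(y_k)·(y_k − y_(k-1))/(f(y_k) − f(y_(k-1))).
f(y_0) = -4.656028, f(y_1) = -1.586125
y_2 = 1.550000 - (-1.586125)·(1.550000 - 0.868000)/(-1.586125 - (-4.656028)) = 1.902369; f(y_2) = 1.574683
y_3 = 1.902369 - (1.574683)·(1.902369 - 1.550000)/(1.574683 - (-1.586125)) = 1.726822; f(y_3) = -0.160765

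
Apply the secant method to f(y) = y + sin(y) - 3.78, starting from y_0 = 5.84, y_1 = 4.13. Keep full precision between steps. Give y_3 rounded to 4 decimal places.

Secant update: y_(k+1) = y_k − f(y_k)·(y_k − y_(k-1))/(f(y_k) − f(y_(k-1))).
f(y_0) = 1.631181, f(y_1) = -0.485151
y_2 = 4.130000 - (-0.485151)·(4.130000 - 5.840000)/(-0.485151 - (1.631181)) = 4.522003; f(y_2) = -0.239928
y_3 = 4.522003 - (-0.239928)·(4.522003 - 4.130000)/(-0.239928 - (-0.485151)) = 4.905542; f(y_3) = 0.144139

4.9055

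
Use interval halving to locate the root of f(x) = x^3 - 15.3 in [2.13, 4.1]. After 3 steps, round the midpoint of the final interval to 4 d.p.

f(2.130000) = -5.636403, f(4.100000) = 53.621000 (opposite signs)
step 1: m = 3.115000, f(m) = 14.925546 > 0 → root in [2.130000, 3.115000]
step 2: m = 2.622500, f(m) = 2.736260 > 0 → root in [2.130000, 2.622500]
step 3: m = 2.376250, f(m) = -1.882352 < 0 → root in [2.376250, 2.622500]
Midpoint of [2.376250, 2.622500] = 2.499375

2.4994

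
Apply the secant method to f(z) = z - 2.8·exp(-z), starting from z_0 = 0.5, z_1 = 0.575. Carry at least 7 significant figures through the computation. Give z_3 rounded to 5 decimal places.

f(z_0) = -1.198286, f(z_1) = -1.000574
z_2 = 0.575000 - (-1.000574)·(0.575000 - 0.500000)/(-1.000574 - (-1.198286)) = 0.954557; f(z_2) = -0.123395
z_3 = 0.954557 - (-0.123395)·(0.954557 - 0.575000)/(-0.123395 - (-1.000574)) = 1.007950; f(z_3) = -0.013956

1.00795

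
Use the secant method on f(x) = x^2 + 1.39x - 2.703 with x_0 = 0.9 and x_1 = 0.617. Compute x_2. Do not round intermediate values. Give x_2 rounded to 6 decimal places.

1.120846

f(x_0) = -0.642000, f(x_1) = -1.464681
x_2 = 0.617000 - (-1.464681)·(0.617000 - 0.900000)/(-1.464681 - (-0.642000)) = 1.120846; f(x_2) = 0.111273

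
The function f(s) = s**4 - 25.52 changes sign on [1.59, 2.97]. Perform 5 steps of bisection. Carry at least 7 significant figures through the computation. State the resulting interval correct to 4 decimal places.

f(1.590000) = -19.128710, f(2.970000) = 52.288277 (opposite signs)
step 1: m = 2.280000, f(m) = 1.503363 > 0 → root in [1.590000, 2.280000]
step 2: m = 1.935000, f(m) = -11.500779 < 0 → root in [1.935000, 2.280000]
step 3: m = 2.107500, f(m) = -5.792578 < 0 → root in [2.107500, 2.280000]
step 4: m = 2.193750, f(m) = -2.359468 < 0 → root in [2.193750, 2.280000]
step 5: m = 2.236875, f(m) = -0.483889 < 0 → root in [2.236875, 2.280000]

[2.2369, 2.2800]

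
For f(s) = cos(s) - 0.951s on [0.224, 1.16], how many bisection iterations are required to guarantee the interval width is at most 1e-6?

20

Initial width b − a = 1.16 − 0.224 = 0.936000.
After n steps the width is (b−a)/2^n; need (b−a)/2^n ≤ 1e-6.
So n ≥ log₂(0.936000/1e-6) = log₂(936000.0000) ≈ 19.8361.
Hence n = 20.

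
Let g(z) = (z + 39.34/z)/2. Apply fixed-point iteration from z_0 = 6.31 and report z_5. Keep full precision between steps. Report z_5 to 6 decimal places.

z_1 = g(6.310000) = 6.272274
z_2 = g(6.272274) = 6.272161
z_3 = g(6.272161) = 6.272161
z_4 = g(6.272161) = 6.272161
z_5 = g(6.272161) = 6.272161

6.272161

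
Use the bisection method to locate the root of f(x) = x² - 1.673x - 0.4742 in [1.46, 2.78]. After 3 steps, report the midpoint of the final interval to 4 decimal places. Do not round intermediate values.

f(1.460000) = -0.785180, f(2.780000) = 2.603260 (opposite signs)
step 1: m = 2.120000, f(m) = 0.473440 > 0 → root in [1.460000, 2.120000]
step 2: m = 1.790000, f(m) = -0.264770 < 0 → root in [1.790000, 2.120000]
step 3: m = 1.955000, f(m) = 0.077110 > 0 → root in [1.790000, 1.955000]
Midpoint of [1.790000, 1.955000] = 1.872500

1.8725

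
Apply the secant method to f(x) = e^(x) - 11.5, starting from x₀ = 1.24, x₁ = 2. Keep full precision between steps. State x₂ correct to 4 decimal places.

Secant update: x_(k+1) = x_k − f(x_k)·(x_k − x_(k-1))/(f(x_k) − f(x_(k-1))).
f(x_0) = -8.044387, f(x_1) = -4.110944
x_2 = 2.000000 - (-4.110944)·(2.000000 - 1.240000)/(-4.110944 - (-8.044387)) = 2.794296; f(x_2) = 4.851112

2.7943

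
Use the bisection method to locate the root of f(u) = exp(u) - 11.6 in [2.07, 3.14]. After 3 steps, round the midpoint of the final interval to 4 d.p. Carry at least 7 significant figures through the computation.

f(2.070000) = -3.675177, f(3.140000) = 11.503867 (opposite signs)
step 1: m = 2.605000, f(m) = 1.931225 > 0 → root in [2.070000, 2.605000]
step 2: m = 2.337500, f(m) = -1.244684 < 0 → root in [2.337500, 2.605000]
step 3: m = 2.471250, f(m) = 0.237234 > 0 → root in [2.337500, 2.471250]
Midpoint of [2.337500, 2.471250] = 2.404375

2.4044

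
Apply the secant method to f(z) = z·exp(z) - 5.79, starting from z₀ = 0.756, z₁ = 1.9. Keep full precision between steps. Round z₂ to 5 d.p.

f(z_0) = -4.179916, f(z_1) = 6.913199
z_2 = 1.900000 - (6.913199)·(1.900000 - 0.756000)/(6.913199 - (-4.179916)) = 1.187062; f(z_2) = -1.899476

1.18706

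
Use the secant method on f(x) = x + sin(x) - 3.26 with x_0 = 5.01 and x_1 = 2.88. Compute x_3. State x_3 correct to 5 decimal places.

14.40485

Secant update: x_(k+1) = x_k − f(x_k)·(x_k − x_(k-1))/(f(x_k) − f(x_(k-1))).
f(x_0) = 0.793960, f(x_1) = -0.121381
x_2 = 2.880000 - (-0.121381)·(2.880000 - 5.010000)/(-0.121381 - (0.793960)) = 3.162453; f(x_2) = -0.118406
x_3 = 3.162453 - (-0.118406)·(3.162453 - 2.880000)/(-0.118406 - (-0.121381)) = 14.404854; f(x_3) = 12.109239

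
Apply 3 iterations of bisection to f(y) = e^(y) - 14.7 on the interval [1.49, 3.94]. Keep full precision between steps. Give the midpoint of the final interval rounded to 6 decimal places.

2.561875

f(1.490000) = -10.262904, f(3.940000) = 36.718601 (opposite signs)
step 1: m = 2.715000, f(m) = 0.404610 > 0 → root in [1.490000, 2.715000]
step 2: m = 2.102500, f(m) = -6.513389 < 0 → root in [2.102500, 2.715000]
step 3: m = 2.408750, f(m) = -3.579948 < 0 → root in [2.408750, 2.715000]
Midpoint of [2.408750, 2.715000] = 2.561875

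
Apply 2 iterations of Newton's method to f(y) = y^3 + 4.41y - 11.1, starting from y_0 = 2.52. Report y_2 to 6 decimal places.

1.616860

f'(y) = 3y^2 + 4.41
y_0 = 2.520000: f = 16.016208, f' = 23.461200 → y_1 = 2.520000 - (16.016208)/(23.461200) = 1.837332
y_1 = 1.837332: f = 3.205081, f' = 14.537368 → y_2 = 1.837332 - (3.205081)/(14.537368) = 1.616860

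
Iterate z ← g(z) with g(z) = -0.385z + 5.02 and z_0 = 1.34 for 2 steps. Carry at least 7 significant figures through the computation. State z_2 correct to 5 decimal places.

z_1 = g(1.340000) = 4.504100
z_2 = g(4.504100) = 3.285921

3.28592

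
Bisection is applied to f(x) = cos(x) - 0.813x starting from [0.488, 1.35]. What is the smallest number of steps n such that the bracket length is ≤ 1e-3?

10

Initial width b − a = 1.35 − 0.488 = 0.862000.
After n steps the width is (b−a)/2^n; need (b−a)/2^n ≤ 1e-3.
So n ≥ log₂(0.862000/1e-3) = log₂(862.0000) ≈ 9.7515.
Hence n = 10.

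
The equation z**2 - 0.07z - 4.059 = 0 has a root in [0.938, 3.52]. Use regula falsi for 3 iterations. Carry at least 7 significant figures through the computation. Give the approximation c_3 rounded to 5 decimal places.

False-position update: c = (a·f(b) − b·f(a))/(f(b) − f(a)); replace the endpoint whose sign matches f(c).
f(0.938000) = -3.244816, f(3.520000) = 8.085000
step 1: c = 1.677475, f(c) = -1.362501 < 0 → new bracket [1.677475, 3.520000]
step 2: c = 1.943200, f(c) = -0.418996 < 0 → new bracket [1.943200, 3.520000]
step 3: c = 2.020890, f(c) = -0.116465 < 0 → new bracket [2.020890, 3.520000]

2.02089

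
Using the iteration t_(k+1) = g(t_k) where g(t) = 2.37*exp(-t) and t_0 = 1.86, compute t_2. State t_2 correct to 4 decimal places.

1.6388

t_1 = g(1.860000) = 0.368944
t_2 = g(0.368944) = 1.638770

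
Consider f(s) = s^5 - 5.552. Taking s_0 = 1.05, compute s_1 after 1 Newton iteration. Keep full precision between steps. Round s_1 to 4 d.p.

1.7535

f'(s) = 5s^4
s_0 = 1.050000: f = -4.275718, f' = 6.077531 → s_1 = 1.050000 - (-4.275718)/(6.077531) = 1.753529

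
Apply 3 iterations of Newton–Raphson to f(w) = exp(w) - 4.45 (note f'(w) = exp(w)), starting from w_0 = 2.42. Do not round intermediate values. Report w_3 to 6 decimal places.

1.493988

w_0 = 2.420000: f = 6.795859, f' = 11.245859 → w_1 = 2.420000 - (6.795859)/(11.245859) = 1.815701
w_1 = 1.815701: f = 1.695384, f' = 6.145384 → w_2 = 1.815701 - (1.695384)/(6.145384) = 1.539822
w_2 = 1.539822: f = 0.213760, f' = 4.663760 → w_3 = 1.539822 - (0.213760)/(4.663760) = 1.493988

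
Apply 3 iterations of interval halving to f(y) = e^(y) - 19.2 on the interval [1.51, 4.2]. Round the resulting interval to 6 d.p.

f(1.510000) = -14.673269, f(4.200000) = 47.486331 (opposite signs)
step 1: m = 2.855000, f(m) = -1.825563 < 0 → root in [2.855000, 4.200000]
step 2: m = 3.527500, f(m) = 14.838764 > 0 → root in [2.855000, 3.527500]
step 3: m = 3.191250, f(m) = 5.118807 > 0 → root in [2.855000, 3.191250]

[2.855000, 3.191250]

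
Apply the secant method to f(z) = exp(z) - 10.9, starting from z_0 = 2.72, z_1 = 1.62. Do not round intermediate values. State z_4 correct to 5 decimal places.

2.38474

f(z_0) = 4.280322, f(z_1) = -5.846910
z_2 = 1.620000 - (-5.846910)·(1.620000 - 2.720000)/(-5.846910 - (4.280322)) = 2.255080; f(z_2) = -1.363946
z_3 = 2.255080 - (-1.363946)·(2.255080 - 1.620000)/(-1.363946 - (-5.846910)) = 2.448303; f(z_3) = 0.668702
z_4 = 2.448303 - (0.668702)·(2.448303 - 2.255080)/(0.668702 - (-1.363946)) = 2.384737; f(z_4) = -0.043798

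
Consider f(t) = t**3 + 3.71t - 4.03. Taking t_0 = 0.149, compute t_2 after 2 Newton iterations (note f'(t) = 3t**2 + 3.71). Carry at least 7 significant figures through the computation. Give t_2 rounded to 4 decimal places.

0.9068

t_0 = 0.149000: f = -3.473902, f' = 3.776603 → t_1 = 0.149000 - (-3.473902)/(3.776603) = 1.068848
t_1 = 1.068848: f = 1.156519, f' = 7.137310 → t_2 = 1.068848 - (1.156519)/(7.137310) = 0.906810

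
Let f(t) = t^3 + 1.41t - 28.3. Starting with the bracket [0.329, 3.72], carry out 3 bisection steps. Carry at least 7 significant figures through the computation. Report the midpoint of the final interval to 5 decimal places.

f(0.329000) = -27.800499, f(3.720000) = 28.424048 (opposite signs)
step 1: m = 2.024500, f(m) = -17.147839 < 0 → root in [2.024500, 3.720000]
step 2: m = 2.872250, f(m) = -0.554582 < 0 → root in [2.872250, 3.720000]
step 3: m = 3.296125, f(m) = 12.158089 > 0 → root in [2.872250, 3.296125]
Midpoint of [2.872250, 3.296125] = 3.084188

3.08419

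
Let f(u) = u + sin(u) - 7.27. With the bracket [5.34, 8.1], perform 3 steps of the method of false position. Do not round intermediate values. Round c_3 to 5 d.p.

6.78720

f(5.340000) = -2.739433, f(8.100000) = 1.799890
step 1: c = 7.005631, f(c) = 0.396852 > 0 → new bracket [5.340000, 7.005631]
step 2: c = 6.794869, f(c) = 0.014515 > 0 → new bracket [5.340000, 6.794869]
step 3: c = 6.787201, f(c) = 0.000147 > 0 → new bracket [5.340000, 6.787201]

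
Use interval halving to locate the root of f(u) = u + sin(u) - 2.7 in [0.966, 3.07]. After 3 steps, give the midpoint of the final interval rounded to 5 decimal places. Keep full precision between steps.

1.62350

f(0.966000) = -0.911382, f(3.070000) = 0.441532 (opposite signs)
step 1: m = 2.018000, f(m) = 0.219660 > 0 → root in [0.966000, 2.018000]
step 2: m = 1.492000, f(m) = -0.211103 < 0 → root in [1.492000, 2.018000]
step 3: m = 1.755000, f(m) = 0.038082 > 0 → root in [1.492000, 1.755000]
Midpoint of [1.492000, 1.755000] = 1.623500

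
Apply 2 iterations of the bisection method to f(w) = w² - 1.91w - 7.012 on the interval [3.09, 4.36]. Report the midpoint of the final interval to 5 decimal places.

3.88375

f(3.090000) = -3.365800, f(4.360000) = 3.670000 (opposite signs)
step 1: m = 3.725000, f(m) = -0.251125 < 0 → root in [3.725000, 4.360000]
step 2: m = 4.042500, f(m) = 1.608631 > 0 → root in [3.725000, 4.042500]
Midpoint of [3.725000, 4.042500] = 3.883750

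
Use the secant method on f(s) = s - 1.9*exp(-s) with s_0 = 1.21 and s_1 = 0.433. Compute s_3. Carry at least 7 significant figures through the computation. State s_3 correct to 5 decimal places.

f(s_0) = 0.643425, f(s_1) = -0.799265
s_2 = 0.433000 - (-0.799265)·(0.433000 - 1.210000)/(-0.799265 - (0.643425)) = 0.863466; f(s_2) = 0.062240
s_3 = 0.863466 - (0.062240)·(0.863466 - 0.433000)/(0.062240 - (-0.799265)) = 0.832367; f(s_3) = 0.005832

0.83237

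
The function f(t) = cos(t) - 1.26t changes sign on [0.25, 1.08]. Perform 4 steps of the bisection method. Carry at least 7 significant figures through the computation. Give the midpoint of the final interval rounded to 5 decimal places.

f(0.250000) = 0.653912, f(1.080000) = -0.889472 (opposite signs)
step 1: m = 0.665000, f(m) = -0.050983 < 0 → root in [0.250000, 0.665000]
step 2: m = 0.457500, f(m) = 0.320710 > 0 → root in [0.457500, 0.665000]
step 3: m = 0.561250, f(m) = 0.139415 > 0 → root in [0.561250, 0.665000]
step 4: m = 0.613125, f(m) = 0.045316 > 0 → root in [0.613125, 0.665000]
Midpoint of [0.613125, 0.665000] = 0.639063

0.63906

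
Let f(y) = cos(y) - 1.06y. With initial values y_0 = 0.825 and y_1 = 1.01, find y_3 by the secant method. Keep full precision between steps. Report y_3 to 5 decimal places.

0.71369

f(y_0) = -0.195943, f(y_1) = -0.538739
y_2 = 1.010000 - (-0.538739)·(1.010000 - 0.825000)/(-0.538739 - (-0.195943)) = 0.719254; f(y_2) = -0.010111
y_3 = 0.719254 - (-0.010111)·(0.719254 - 1.010000)/(-0.010111 - (-0.538739)) = 0.713692; f(y_3) = -0.000564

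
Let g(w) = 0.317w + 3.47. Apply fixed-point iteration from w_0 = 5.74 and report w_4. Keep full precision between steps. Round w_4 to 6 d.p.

w_1 = g(5.740000) = 5.289580
w_2 = g(5.289580) = 5.146797
w_3 = g(5.146797) = 5.101535
w_4 = g(5.101535) = 5.087186

5.087186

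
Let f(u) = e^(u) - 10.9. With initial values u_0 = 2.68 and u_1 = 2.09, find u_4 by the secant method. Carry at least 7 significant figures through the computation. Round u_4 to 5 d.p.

2.38861

f(u_0) = 3.685093, f(u_1) = -2.815085
u_2 = 2.090000 - (-2.815085)·(2.090000 - 2.680000)/(-2.815085 - (3.685093)) = 2.345516; f(u_2) = -0.461341
u_3 = 2.345516 - (-0.461341)·(2.345516 - 2.090000)/(-0.461341 - (-2.815085)) = 2.395598; f(u_3) = 0.074760
u_4 = 2.395598 - (0.074760)·(2.395598 - 2.345516)/(0.074760 - (-0.461341)) = 2.388614; f(u_4) = -0.001621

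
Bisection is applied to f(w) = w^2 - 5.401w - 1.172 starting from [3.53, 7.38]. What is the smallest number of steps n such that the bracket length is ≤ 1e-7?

26

Initial width b − a = 7.38 − 3.53 = 3.850000.
After n steps the width is (b−a)/2^n; need (b−a)/2^n ≤ 1e-7.
So n ≥ log₂(3.850000/1e-7) = log₂(38500000.0000) ≈ 25.1984.
Hence n = 26.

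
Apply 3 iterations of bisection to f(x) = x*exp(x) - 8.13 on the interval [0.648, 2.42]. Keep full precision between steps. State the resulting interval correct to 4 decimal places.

[1.5340, 1.7555]

f(0.648000) = -6.891210, f(2.420000) = 19.084980 (opposite signs)
step 1: m = 1.534000, f(m) = -1.017323 < 0 → root in [1.534000, 2.420000]
step 2: m = 1.977000, f(m) = 6.146011 > 0 → root in [1.534000, 1.977000]
step 3: m = 1.755500, f(m) = 2.027920 > 0 → root in [1.534000, 1.755500]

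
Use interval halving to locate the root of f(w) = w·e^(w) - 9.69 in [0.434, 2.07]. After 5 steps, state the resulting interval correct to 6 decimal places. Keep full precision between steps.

[1.712125, 1.763250]

f(0.434000) = -9.020156, f(2.070000) = 6.714384 (opposite signs)
step 1: m = 1.252000, f(m) = -5.311342 < 0 → root in [1.252000, 2.070000]
step 2: m = 1.661000, f(m) = -0.945545 < 0 → root in [1.661000, 2.070000]
step 3: m = 1.865500, f(m) = 2.359572 > 0 → root in [1.661000, 1.865500]
step 4: m = 1.763250, f(m) = 0.592143 > 0 → root in [1.661000, 1.763250]
step 5: m = 1.712125, f(m) = -0.203590 < 0 → root in [1.712125, 1.763250]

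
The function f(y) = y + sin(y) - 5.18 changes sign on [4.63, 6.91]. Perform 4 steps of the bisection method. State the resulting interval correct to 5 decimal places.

[5.62750, 5.77000]

f(4.630000) = -1.546608, f(6.910000) = 2.316568 (opposite signs)
step 1: m = 5.770000, f(m) = 0.099045 > 0 → root in [4.630000, 5.770000]
step 2: m = 5.200000, f(m) = -0.863455 < 0 → root in [5.200000, 5.770000]
step 3: m = 5.485000, f(m) = -0.411091 < 0 → root in [5.485000, 5.770000]
step 4: m = 5.627500, f(m) = -0.162203 < 0 → root in [5.627500, 5.770000]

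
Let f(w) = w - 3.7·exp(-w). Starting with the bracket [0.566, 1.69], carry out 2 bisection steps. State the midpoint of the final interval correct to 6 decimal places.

f(0.566000) = -1.534831, f(1.690000) = 1.007278 (opposite signs)
step 1: m = 1.128000, f(m) = -0.069616 < 0 → root in [1.128000, 1.690000]
step 2: m = 1.409000, f(m) = 0.504766 > 0 → root in [1.128000, 1.409000]
Midpoint of [1.128000, 1.409000] = 1.268500

1.268500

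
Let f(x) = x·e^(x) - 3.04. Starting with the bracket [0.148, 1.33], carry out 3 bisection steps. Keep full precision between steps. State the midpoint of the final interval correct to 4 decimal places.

f(0.148000) = -2.868392, f(1.330000) = 1.988788 (opposite signs)
step 1: m = 0.739000, f(m) = -1.492652 < 0 → root in [0.739000, 1.330000]
step 2: m = 1.034500, f(m) = -0.129228 < 0 → root in [1.034500, 1.330000]
step 3: m = 1.182250, f(m) = 0.816150 > 0 → root in [1.034500, 1.182250]
Midpoint of [1.034500, 1.182250] = 1.108375

1.1084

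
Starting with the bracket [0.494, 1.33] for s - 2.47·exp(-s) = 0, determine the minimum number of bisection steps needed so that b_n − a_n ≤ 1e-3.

10

Initial width b − a = 1.33 − 0.494 = 0.836000.
After n steps the width is (b−a)/2^n; need (b−a)/2^n ≤ 1e-3.
So n ≥ log₂(0.836000/1e-3) = log₂(836.0000) ≈ 9.7074.
Hence n = 10.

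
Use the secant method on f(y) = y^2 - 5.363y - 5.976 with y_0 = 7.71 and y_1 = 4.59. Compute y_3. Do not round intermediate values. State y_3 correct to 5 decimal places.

6.42510

Secant update: y_(k+1) = y_k − f(y_k)·(y_k − y_(k-1))/(f(y_k) − f(y_(k-1))).
f(y_0) = 12.119370, f(y_1) = -9.524070
y_2 = 4.590000 - (-9.524070)·(4.590000 - 7.710000)/(-9.524070 - (12.119370)) = 5.962938; f(y_2) = -2.398608
y_3 = 5.962938 - (-2.398608)·(5.962938 - 4.590000)/(-2.398608 - (-9.524070)) = 6.425103; f(y_3) = 0.848120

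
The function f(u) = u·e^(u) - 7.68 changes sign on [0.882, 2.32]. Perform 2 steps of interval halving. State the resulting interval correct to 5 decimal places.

f(0.882000) = -5.549329, f(2.320000) = 15.927564 (opposite signs)
step 1: m = 1.601000, f(m) = 0.257739 > 0 → root in [0.882000, 1.601000]
step 2: m = 1.241500, f(m) = -3.383416 < 0 → root in [1.241500, 1.601000]

[1.24150, 1.60100]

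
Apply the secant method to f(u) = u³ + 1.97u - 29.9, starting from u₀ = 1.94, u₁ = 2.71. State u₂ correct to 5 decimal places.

f(u_0) = -18.776816, f(u_1) = -4.658789
u_2 = 2.710000 - (-4.658789)·(2.710000 - 1.940000)/(-4.658789 - (-18.776816)) = 2.964091; f(u_2) = 1.981283

2.96409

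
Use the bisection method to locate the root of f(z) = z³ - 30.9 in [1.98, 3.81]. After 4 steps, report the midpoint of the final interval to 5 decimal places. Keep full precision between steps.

3.18094

f(1.980000) = -23.137608, f(3.810000) = 24.406341 (opposite signs)
step 1: m = 2.895000, f(m) = -6.636933 < 0 → root in [2.895000, 3.810000]
step 2: m = 3.352500, f(m) = 6.779607 > 0 → root in [2.895000, 3.352500]
step 3: m = 3.123750, f(m) = -0.419028 < 0 → root in [3.123750, 3.352500]
step 4: m = 3.238125, f(m) = 3.053209 > 0 → root in [3.123750, 3.238125]
Midpoint of [3.123750, 3.238125] = 3.180938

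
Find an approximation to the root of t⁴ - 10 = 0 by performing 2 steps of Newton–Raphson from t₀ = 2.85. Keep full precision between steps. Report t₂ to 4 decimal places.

1.9049

f'(t) = 4t³
t_0 = 2.850000: f = 55.975006, f' = 92.596500 → t_1 = 2.850000 - (55.975006)/(92.596500) = 2.245495
t_1 = 2.245495: f = 15.424283, f' = 45.289396 → t_2 = 2.245495 - (15.424283)/(45.289396) = 1.904924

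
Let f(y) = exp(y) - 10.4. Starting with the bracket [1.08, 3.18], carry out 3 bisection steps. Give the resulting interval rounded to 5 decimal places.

f(1.080000) = -7.455320, f(3.180000) = 13.646754 (opposite signs)
step 1: m = 2.130000, f(m) = -1.985133 < 0 → root in [2.130000, 3.180000]
step 2: m = 2.655000, f(m) = 3.824986 > 0 → root in [2.130000, 2.655000]
step 3: m = 2.392500, f(m) = 0.540812 > 0 → root in [2.130000, 2.392500]

[2.13000, 2.39250]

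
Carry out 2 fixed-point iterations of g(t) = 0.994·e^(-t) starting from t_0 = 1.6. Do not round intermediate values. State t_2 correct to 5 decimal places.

0.81326

t_1 = g(1.600000) = 0.200685
t_2 = g(0.200685) = 0.813261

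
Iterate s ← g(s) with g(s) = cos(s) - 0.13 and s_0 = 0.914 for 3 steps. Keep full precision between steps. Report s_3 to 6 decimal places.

0.597088

s_1 = g(0.914000) = 0.480583
s_2 = g(0.480583) = 0.756726
s_3 = g(0.756726) = 0.597088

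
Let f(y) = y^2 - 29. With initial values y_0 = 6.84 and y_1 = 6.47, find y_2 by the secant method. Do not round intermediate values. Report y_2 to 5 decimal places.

5.50374

Secant update: y_(k+1) = y_k − f(y_k)·(y_k − y_(k-1))/(f(y_k) − f(y_(k-1))).
f(y_0) = 17.785600, f(y_1) = 12.860900
y_2 = 6.470000 - (12.860900)·(6.470000 - 6.840000)/(12.860900 - (17.785600)) = 5.503742; f(y_2) = 1.291171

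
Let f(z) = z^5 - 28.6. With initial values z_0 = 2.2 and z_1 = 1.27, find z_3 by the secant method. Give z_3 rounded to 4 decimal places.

f(z_0) = 22.936320, f(z_1) = -25.296163
z_2 = 1.270000 - (-25.296163)·(1.270000 - 2.200000)/(-25.296163 - (22.936320)) = 1.757751; f(z_2) = -11.820211
z_3 = 1.757751 - (-11.820211)·(1.757751 - 1.270000)/(-11.820211 - (-25.296163)) = 2.185573; f(z_3) = 21.268576

2.1856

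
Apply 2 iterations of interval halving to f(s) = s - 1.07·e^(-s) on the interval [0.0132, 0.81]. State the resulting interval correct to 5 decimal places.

f(0.013200) = -1.042769, f(0.810000) = 0.334002 (opposite signs)
step 1: m = 0.411600, f(m) = -0.297371 < 0 → root in [0.411600, 0.810000]
step 2: m = 0.610800, f(m) = 0.029879 > 0 → root in [0.411600, 0.610800]

[0.41160, 0.61080]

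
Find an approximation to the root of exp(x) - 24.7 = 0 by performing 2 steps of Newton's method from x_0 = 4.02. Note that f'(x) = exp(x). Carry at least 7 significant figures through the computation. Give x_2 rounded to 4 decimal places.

Newton update: x ← x − f(x)/f'(x).
x_0 = 4.020000: f = 31.001106, f' = 55.701106 → x_1 = 4.020000 - (31.001106)/(55.701106) = 3.463438
x_1 = 3.463438: f = 7.226559, f' = 31.926559 → x_2 = 3.463438 - (7.226559)/(31.926559) = 3.237089

3.2371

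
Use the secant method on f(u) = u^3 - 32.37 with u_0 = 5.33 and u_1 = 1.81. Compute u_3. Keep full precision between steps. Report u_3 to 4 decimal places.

f(u_0) = 119.049437, f(u_1) = -26.440259
u_2 = 1.810000 - (-26.440259)·(1.810000 - 5.330000)/(-26.440259 - (119.049437)) = 2.449700; f(u_2) = -17.669282
u_3 = 2.449700 - (-17.669282)·(2.449700 - 1.810000)/(-17.669282 - (-26.440259)) = 3.738386; f(u_3) = 19.875909

3.7384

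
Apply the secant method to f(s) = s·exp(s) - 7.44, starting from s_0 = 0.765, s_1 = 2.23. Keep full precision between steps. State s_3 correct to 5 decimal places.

f(s_0) = -5.796019, f(s_1) = 13.298701
s_2 = 2.230000 - (13.298701)·(2.230000 - 0.765000)/(13.298701 - (-5.796019)) = 1.209687; f(s_2) = -3.384605
s_3 = 1.209687 - (-3.384605)·(1.209687 - 2.230000)/(-3.384605 - (13.298701)) = 1.416681; f(s_3) = -1.598436

1.41668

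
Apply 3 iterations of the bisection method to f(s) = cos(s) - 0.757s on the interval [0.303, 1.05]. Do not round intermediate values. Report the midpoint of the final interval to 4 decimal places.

f(0.303000) = 0.725075, f(1.050000) = -0.297279 (opposite signs)
step 1: m = 0.676500, f(m) = 0.267658 > 0 → root in [0.676500, 1.050000]
step 2: m = 0.863250, f(m) = -0.003509 < 0 → root in [0.676500, 0.863250]
step 3: m = 0.769875, f(m) = 0.135202 > 0 → root in [0.769875, 0.863250]
Midpoint of [0.769875, 0.863250] = 0.816563

0.8166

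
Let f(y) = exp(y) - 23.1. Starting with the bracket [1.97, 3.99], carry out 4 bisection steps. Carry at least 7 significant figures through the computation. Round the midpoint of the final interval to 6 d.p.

3.169375

f(1.970000) = -15.929324, f(3.990000) = 30.954889 (opposite signs)
step 1: m = 2.980000, f(m) = -3.412183 < 0 → root in [2.980000, 3.990000]
step 2: m = 3.485000, f(m) = 9.522427 > 0 → root in [2.980000, 3.485000]
step 3: m = 3.232500, f(m) = 2.242935 > 0 → root in [2.980000, 3.232500]
step 4: m = 3.106250, f(m) = -0.762877 < 0 → root in [3.106250, 3.232500]
Midpoint of [3.106250, 3.232500] = 3.169375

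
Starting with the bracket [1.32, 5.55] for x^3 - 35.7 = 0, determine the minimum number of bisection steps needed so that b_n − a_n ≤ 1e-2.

9

Initial width b − a = 5.55 − 1.32 = 4.230000.
After n steps the width is (b−a)/2^n; need (b−a)/2^n ≤ 1e-2.
So n ≥ log₂(4.230000/1e-2) = log₂(423.0000) ≈ 8.7245.
Hence n = 9.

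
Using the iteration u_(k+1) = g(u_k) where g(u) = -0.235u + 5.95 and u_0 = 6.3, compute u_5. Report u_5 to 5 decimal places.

4.81675

u_1 = g(6.300000) = 4.469500
u_2 = g(4.469500) = 4.899668
u_3 = g(4.899668) = 4.798578
u_4 = g(4.798578) = 4.822334
u_5 = g(4.822334) = 4.816751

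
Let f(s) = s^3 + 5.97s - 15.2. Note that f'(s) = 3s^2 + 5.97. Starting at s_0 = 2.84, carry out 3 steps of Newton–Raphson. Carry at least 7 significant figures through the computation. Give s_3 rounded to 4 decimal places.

1.7097

s_0 = 2.840000: f = 24.661104, f' = 30.166800 → s_1 = 2.840000 - (24.661104)/(30.166800) = 2.022508
s_1 = 2.022508: f = 5.147528, f' = 18.241621 → s_2 = 2.022508 - (5.147528)/(18.241621) = 1.740323
s_2 = 1.740323: f = 0.460680, f' = 15.056168 → s_3 = 1.740323 - (0.460680)/(15.056168) = 1.709725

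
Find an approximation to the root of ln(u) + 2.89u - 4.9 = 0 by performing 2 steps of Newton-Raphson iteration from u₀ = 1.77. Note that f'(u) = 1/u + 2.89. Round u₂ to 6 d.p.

u_0 = 1.770000: f = 0.786280, f' = 3.454972 → u_1 = 1.770000 - (0.786280)/(3.454972) = 1.542421
u_1 = 1.542421: f = -0.009051, f' = 3.538331 → u_2 = 1.542421 - (-0.009051)/(3.538331) = 1.544979

1.544979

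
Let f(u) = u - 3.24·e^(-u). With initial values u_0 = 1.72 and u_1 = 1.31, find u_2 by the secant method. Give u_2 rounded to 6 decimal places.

1.056221

f(u_0) = 1.139826, f(u_1) = 0.435783
u_2 = 1.310000 - (0.435783)·(1.310000 - 1.720000)/(0.435783 - (1.139826)) = 1.056221; f(u_2) = -0.070545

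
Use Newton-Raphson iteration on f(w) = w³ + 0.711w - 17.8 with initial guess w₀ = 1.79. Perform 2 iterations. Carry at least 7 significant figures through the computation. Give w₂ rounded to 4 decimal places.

Newton update: w ← w − f(w)/f'(w).
f'(w) = 3w² + 0.711
w_0 = 1.790000: f = -10.791971, f' = 10.323300 → w_1 = 1.790000 - (-10.791971)/(10.323300) = 2.835399
w_1 = 2.835399: f = 7.011132, f' = 24.829468 → w_2 = 2.835399 - (7.011132)/(24.829468) = 2.553028

2.5530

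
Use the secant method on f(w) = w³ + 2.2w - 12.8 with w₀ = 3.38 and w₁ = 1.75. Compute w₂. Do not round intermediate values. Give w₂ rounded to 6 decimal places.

1.908864

Secant update: w_(k+1) = w_k − f(w_k)·(w_k − w_(k-1))/(f(w_k) − f(w_(k-1))).
f(w_0) = 33.250472, f(w_1) = -3.590625
w_2 = 1.750000 - (-3.590625)·(1.750000 - 3.380000)/(-3.590625 - (33.250472)) = 1.908864; f(w_2) = -1.645055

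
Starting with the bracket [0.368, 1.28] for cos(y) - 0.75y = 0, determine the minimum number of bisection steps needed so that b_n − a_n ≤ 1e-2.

7

Initial width b − a = 1.28 − 0.368 = 0.912000.
After n steps the width is (b−a)/2^n; need (b−a)/2^n ≤ 1e-2.
So n ≥ log₂(0.912000/1e-2) = log₂(91.2000) ≈ 6.5110.
Hence n = 7.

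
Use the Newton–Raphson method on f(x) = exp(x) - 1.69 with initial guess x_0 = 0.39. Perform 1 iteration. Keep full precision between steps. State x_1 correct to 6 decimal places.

f'(x) = exp(x)
x_0 = 0.390000: f = -0.213019, f' = 1.476981 → x_1 = 0.390000 - (-0.213019)/(1.476981) = 0.534226

0.534226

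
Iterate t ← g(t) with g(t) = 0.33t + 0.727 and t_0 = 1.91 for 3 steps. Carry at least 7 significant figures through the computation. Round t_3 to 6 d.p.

1.114720

t_1 = g(1.910000) = 1.357300
t_2 = g(1.357300) = 1.174909
t_3 = g(1.174909) = 1.114720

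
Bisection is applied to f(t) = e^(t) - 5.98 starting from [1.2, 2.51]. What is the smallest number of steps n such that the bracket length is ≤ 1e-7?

Initial width b − a = 2.51 − 1.2 = 1.310000.
After n steps the width is (b−a)/2^n; need (b−a)/2^n ≤ 1e-7.
So n ≥ log₂(1.310000/1e-7) = log₂(13100000.0000) ≈ 23.6431.
Hence n = 24.

24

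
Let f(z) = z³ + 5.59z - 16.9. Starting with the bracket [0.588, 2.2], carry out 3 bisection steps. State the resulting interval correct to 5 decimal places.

[1.79700, 1.99850]

f(0.588000) = -13.409783, f(2.200000) = 6.046000 (opposite signs)
step 1: m = 1.394000, f(m) = -6.398669 < 0 → root in [1.394000, 2.200000]
step 2: m = 1.797000, f(m) = -1.051881 < 0 → root in [1.797000, 2.200000]
step 3: m = 1.998500, f(m) = 2.253628 > 0 → root in [1.797000, 1.998500]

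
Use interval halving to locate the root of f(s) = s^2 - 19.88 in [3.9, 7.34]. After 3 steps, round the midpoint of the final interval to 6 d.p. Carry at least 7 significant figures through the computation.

f(3.900000) = -4.670000, f(7.340000) = 33.995600 (opposite signs)
step 1: m = 5.620000, f(m) = 11.704400 > 0 → root in [3.900000, 5.620000]
step 2: m = 4.760000, f(m) = 2.777600 > 0 → root in [3.900000, 4.760000]
step 3: m = 4.330000, f(m) = -1.131100 < 0 → root in [4.330000, 4.760000]
Midpoint of [4.330000, 4.760000] = 4.545000

4.545000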